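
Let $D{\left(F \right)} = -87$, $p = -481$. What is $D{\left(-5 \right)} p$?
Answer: $41847$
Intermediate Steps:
$D{\left(-5 \right)} p = \left(-87\right) \left(-481\right) = 41847$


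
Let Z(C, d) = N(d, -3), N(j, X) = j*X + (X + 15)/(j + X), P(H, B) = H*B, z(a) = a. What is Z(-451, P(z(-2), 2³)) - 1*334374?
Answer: -6352206/19 ≈ -3.3433e+5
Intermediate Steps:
P(H, B) = B*H
N(j, X) = X*j + (15 + X)/(X + j)
Z(C, d) = (12 - 3*d² + 9*d)/(-3 + d) (Z(C, d) = (15 - 3 - 3*d² + d*(-3)²)/(-3 + d) = (15 - 3 - 3*d² + d*9)/(-3 + d) = (15 - 3 - 3*d² + 9*d)/(-3 + d) = (12 - 3*d² + 9*d)/(-3 + d))
Z(-451, P(z(-2), 2³)) - 1*334374 = 3*(4 - (2³*(-2))² + 3*(2³*(-2)))/(-3 + 2³*(-2)) - 1*334374 = 3*(4 - (8*(-2))² + 3*(8*(-2)))/(-3 + 8*(-2)) - 334374 = 3*(4 - 1*(-16)² + 3*(-16))/(-3 - 16) - 334374 = 3*(4 - 1*256 - 48)/(-19) - 334374 = 3*(-1/19)*(4 - 256 - 48) - 334374 = 3*(-1/19)*(-300) - 334374 = 900/19 - 334374 = -6352206/19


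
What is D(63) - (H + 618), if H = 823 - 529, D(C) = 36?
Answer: -876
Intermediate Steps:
H = 294
D(63) - (H + 618) = 36 - (294 + 618) = 36 - 1*912 = 36 - 912 = -876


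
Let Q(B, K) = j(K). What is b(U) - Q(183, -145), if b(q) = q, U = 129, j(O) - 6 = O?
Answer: 268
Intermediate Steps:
j(O) = 6 + O
Q(B, K) = 6 + K
b(U) - Q(183, -145) = 129 - (6 - 145) = 129 - 1*(-139) = 129 + 139 = 268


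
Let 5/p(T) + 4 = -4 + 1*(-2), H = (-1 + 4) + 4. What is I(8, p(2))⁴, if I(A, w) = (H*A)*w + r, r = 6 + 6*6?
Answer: 38416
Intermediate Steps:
H = 7 (H = 3 + 4 = 7)
r = 42 (r = 6 + 36 = 42)
p(T) = -½ (p(T) = 5/(-4 + (-4 + 1*(-2))) = 5/(-4 + (-4 - 2)) = 5/(-4 - 6) = 5/(-10) = 5*(-⅒) = -½)
I(A, w) = 42 + 7*A*w (I(A, w) = (7*A)*w + 42 = 7*A*w + 42 = 42 + 7*A*w)
I(8, p(2))⁴ = (42 + 7*8*(-½))⁴ = (42 - 28)⁴ = 14⁴ = 38416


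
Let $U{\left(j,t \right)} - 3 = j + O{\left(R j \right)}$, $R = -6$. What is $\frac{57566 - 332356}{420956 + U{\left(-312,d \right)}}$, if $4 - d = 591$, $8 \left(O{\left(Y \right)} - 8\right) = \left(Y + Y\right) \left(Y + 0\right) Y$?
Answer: $- \frac{274790}{1640472367} \approx -0.00016751$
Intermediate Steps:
$O{\left(Y \right)} = 8 + \frac{Y^{3}}{4}$ ($O{\left(Y \right)} = 8 + \frac{\left(Y + Y\right) \left(Y + 0\right) Y}{8} = 8 + \frac{2 Y Y Y}{8} = 8 + \frac{2 Y^{2} Y}{8} = 8 + \frac{2 Y^{3}}{8} = 8 + \frac{Y^{3}}{4}$)
$d = -587$ ($d = 4 - 591 = -587$)
$U{\left(j,t \right)} = 11 + j - 54 j^{3}$ ($U{\left(j,t \right)} = 3 + \left(j + \left(8 + \frac{\left(- 6 j\right)^{3}}{4}\right)\right) = 3 + \left(j + \left(8 + \frac{\left(-216\right) j^{3}}{4}\right)\right) = 3 - \left(-8 - j + 54 j^{3}\right) = 3 + \left(8 + j - 54 j^{3}\right) = 11 + j - 54 j^{3}$)
$\frac{57566 - 332356}{420956 + U{\left(-312,d \right)}} = \frac{57566 - 332356}{420956 - \left(301 - 1640051712\right)} = - \frac{274790}{420956 - -1640051411} = - \frac{274790}{420956 + \left(11 - 312 + 1640051712\right)} = - \frac{274790}{420956 + 1640051411} = - \frac{274790}{1640472367}$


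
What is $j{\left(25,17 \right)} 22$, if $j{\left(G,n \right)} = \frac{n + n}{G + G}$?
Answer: $\frac{374}{25} \approx 14.96$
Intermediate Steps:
$j{\left(G,n \right)} = \frac{n}{G}$ ($j{\left(G,n \right)} = \frac{2 n}{2 G} = 2 n \frac{1}{2 G} = \frac{n}{G}$)
$j{\left(25,17 \right)} 22 = \frac{17}{25} \cdot 22 = \frac{374}{25}$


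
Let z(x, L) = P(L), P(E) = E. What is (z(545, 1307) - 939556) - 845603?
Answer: -1783852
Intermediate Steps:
z(x, L) = L
(z(545, 1307) - 939556) - 845603 = (1307 - 939556) - 845603 = -938249 - 845603 = -1783852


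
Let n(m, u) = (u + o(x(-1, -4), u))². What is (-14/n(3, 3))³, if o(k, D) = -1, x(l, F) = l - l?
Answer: -343/8 ≈ -42.875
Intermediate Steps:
x(l, F) = 0
n(m, u) = (-1 + u)² (n(m, u) = (u - 1)² = (-1 + u)²)
(-14/n(3, 3))³ = (-14/(-1 + 3)²)³ = (-14/(2²))³ = (-14/4)³ = (-14*¼)³ = (-7/2)³ = -343/8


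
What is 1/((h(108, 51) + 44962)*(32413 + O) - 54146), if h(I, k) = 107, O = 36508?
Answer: 1/3106146403 ≈ 3.2194e-10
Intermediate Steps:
1/((h(108, 51) + 44962)*(32413 + O) - 54146) = 1/((107 + 44962)*(32413 + 36508) - 54146) = 1/(45069*68921 - 54146) = 1/(3106200549 - 54146) = 1/3106146403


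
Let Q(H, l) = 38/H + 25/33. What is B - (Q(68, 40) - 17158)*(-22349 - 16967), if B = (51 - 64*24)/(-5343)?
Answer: -673952749031807/999141 ≈ -6.7453e+8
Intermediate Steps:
Q(H, l) = 25/33 + 38/H (Q(H, l) = 38/H + 25*(1/33) = 38/H + 25/33 = 25/33 + 38/H)
B = 495/1781 (B = (51 - 1536)*(-1/5343) = -1485*(-1/5343) = 495/1781 ≈ 0.27793)
B - (Q(68, 40) - 17158)*(-22349 - 16967) = 495/1781 - ((25/33 + 38/68) - 17158)*(-22349 - 16967) = 495/1781 - ((25/33 + 38*(1/68)) - 17158)*(-39316) = 495/1781 - ((25/33 + 19/34) - 17158)*(-39316) = 495/1781 - (1477/1122 - 17158)*(-39316) = 495/1781 - (-19249799)*(-39316)/1122 = 495/1781 - 1*378412548742/561 = 495/1781 - 378412548742/561 = -673952749031807/999141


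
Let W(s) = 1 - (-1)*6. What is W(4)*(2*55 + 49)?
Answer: 1113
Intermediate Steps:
W(s) = 7 (W(s) = 1 - 1*(-6) = 1 + 6 = 7)
W(4)*(2*55 + 49) = 7*(2*55 + 49) = 7*(110 + 49) = 7*159 = 1113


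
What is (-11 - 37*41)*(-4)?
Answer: 6112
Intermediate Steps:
(-11 - 37*41)*(-4) = (-11 - 1517)*(-4) = -1528*(-4) = 6112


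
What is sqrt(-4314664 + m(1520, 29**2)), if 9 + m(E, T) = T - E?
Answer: 2*I*sqrt(1078838) ≈ 2077.3*I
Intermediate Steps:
m(E, T) = -9 + T - E (m(E, T) = -9 + (T - E) = -9 + T - E)
sqrt(-4314664 + m(1520, 29**2)) = sqrt(-4314664 + (-9 + 29**2 - 1*1520)) = sqrt(-4314664 + (-9 + 841 - 1520)) = sqrt(-4314664 - 688) = sqrt(-4315352) = 2*I*sqrt(1078838)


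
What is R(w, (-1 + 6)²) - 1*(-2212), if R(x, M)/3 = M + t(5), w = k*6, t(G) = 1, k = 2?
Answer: 2290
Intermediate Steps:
w = 12 (w = 2*6 = 12)
R(x, M) = 3 + 3*M (R(x, M) = 3*(M + 1) = 3*(1 + M) = 3 + 3*M)
R(w, (-1 + 6)²) - 1*(-2212) = (3 + 3*(-1 + 6)²) - 1*(-2212) = (3 + 3*5²) + 2212 = (3 + 3*25) + 2212 = (3 + 75) + 2212 = 78 + 2212 = 2290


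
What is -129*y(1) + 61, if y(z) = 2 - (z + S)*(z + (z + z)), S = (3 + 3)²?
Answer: 14122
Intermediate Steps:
S = 36 (S = 6² = 36)
y(z) = 2 - 3*z*(36 + z) (y(z) = 2 - (z + 36)*(z + (z + z)) = 2 - (36 + z)*(z + 2*z) = 2 - (36 + z)*3*z = 2 - 3*z*(36 + z))
-129*y(1) + 61 = -129*(2 - 108*1 - 3*1²) + 61 = -129*(2 - 108 - 3*1) + 61 = -129*(2 - 108 - 3) + 61 = -129*(-109) + 61 = 14061 + 61 = 14122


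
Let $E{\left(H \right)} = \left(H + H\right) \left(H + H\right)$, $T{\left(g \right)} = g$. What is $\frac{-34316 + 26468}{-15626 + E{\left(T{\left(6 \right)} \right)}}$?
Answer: $\frac{3924}{7741} \approx 0.50691$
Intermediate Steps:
$E{\left(H \right)} = 4 H^{2}$ ($E{\left(H \right)} = 2 H 2 H = 4 H^{2}$)
$\frac{-34316 + 26468}{-15626 + E{\left(T{\left(6 \right)} \right)}} = \frac{-34316 + 26468}{-15626 + 4 \cdot 6^{2}} = - \frac{7848}{-15626 + 4 \cdot 36} = - \frac{7848}{-15626 + 144} = - \frac{7848}{-15482} = \left(-7848\right) \left(- \frac{1}{15482}\right) = \frac{3924}{7741}$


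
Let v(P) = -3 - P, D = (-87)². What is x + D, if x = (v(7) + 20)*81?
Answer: 8379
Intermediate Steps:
D = 7569
x = 810 (x = ((-3 - 1*7) + 20)*81 = ((-3 - 7) + 20)*81 = (-10 + 20)*81 = 10*81 = 810)
x + D = 810 + 7569 = 8379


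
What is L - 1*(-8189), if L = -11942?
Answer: -3753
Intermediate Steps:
L - 1*(-8189) = -11942 - 1*(-8189) = -11942 + 8189 = -3753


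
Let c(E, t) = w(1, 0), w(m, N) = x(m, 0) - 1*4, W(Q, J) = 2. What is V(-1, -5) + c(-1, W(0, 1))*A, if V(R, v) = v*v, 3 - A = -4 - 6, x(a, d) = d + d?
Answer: -27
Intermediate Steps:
x(a, d) = 2*d
A = 13 (A = 3 - (-4 - 6) = 3 - 1*(-10) = 3 + 10 = 13)
V(R, v) = v²
w(m, N) = -4 (w(m, N) = 2*0 - 1*4 = 0 - 4 = -4)
c(E, t) = -4
V(-1, -5) + c(-1, W(0, 1))*A = (-5)² - 4*13 = 25 - 52 = -27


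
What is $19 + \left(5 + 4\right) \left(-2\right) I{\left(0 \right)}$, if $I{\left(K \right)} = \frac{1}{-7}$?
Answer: $\frac{151}{7} \approx 21.571$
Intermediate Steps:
$I{\left(K \right)} = - \frac{1}{7}$
$19 + \left(5 + 4\right) \left(-2\right) I{\left(0 \right)} = 19 + \left(5 + 4\right) \left(-2\right) \left(- \frac{1}{7}\right) = 19 + 9 \left(-2\right) \left(- \frac{1}{7}\right) = 19 - - \frac{18}{7} = 19 + \frac{18}{7} = \frac{151}{7}$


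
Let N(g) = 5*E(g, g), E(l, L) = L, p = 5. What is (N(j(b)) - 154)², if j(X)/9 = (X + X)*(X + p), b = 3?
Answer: 4024036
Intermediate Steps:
j(X) = 18*X*(5 + X) (j(X) = 9*((X + X)*(X + 5)) = 9*((2*X)*(5 + X)) = 9*(2*X*(5 + X)) = 18*X*(5 + X))
N(g) = 5*g
(N(j(b)) - 154)² = (5*(18*3*(5 + 3)) - 154)² = (5*(18*3*8) - 154)² = (5*432 - 154)² = (2160 - 154)² = 2006² = 4024036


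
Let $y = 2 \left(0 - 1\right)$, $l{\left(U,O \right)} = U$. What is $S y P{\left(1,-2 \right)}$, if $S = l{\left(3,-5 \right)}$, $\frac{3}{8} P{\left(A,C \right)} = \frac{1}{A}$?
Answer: $-16$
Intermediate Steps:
$P{\left(A,C \right)} = \frac{8}{3 A}$
$y = -2$ ($y = 2 \left(-1\right) = -2$)
$S = 3$
$S y P{\left(1,-2 \right)} = 3 \left(-2\right) \frac{8}{3 \cdot 1} = - 6 \cdot \frac{8}{3} \cdot 1 = \left(-6\right) \frac{8}{3} = -16$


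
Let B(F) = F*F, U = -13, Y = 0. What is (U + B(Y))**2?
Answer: 169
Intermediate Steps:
B(F) = F**2
(U + B(Y))**2 = (-13 + 0**2)**2 = (-13 + 0)**2 = (-13)**2 = 169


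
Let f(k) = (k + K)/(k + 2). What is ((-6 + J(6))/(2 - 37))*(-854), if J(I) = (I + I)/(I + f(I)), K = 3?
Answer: -10004/95 ≈ -105.31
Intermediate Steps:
f(k) = (3 + k)/(2 + k) (f(k) = (k + 3)/(k + 2) = (3 + k)/(2 + k))
J(I) = 2*I/(I + (3 + I)/(2 + I)) (J(I) = (I + I)/(I + (3 + I)/(2 + I)) = (2*I)/(I + (3 + I)/(2 + I)) = 2*I/(I + (3 + I)/(2 + I)))
((-6 + J(6))/(2 - 37))*(-854) = ((-6 + 2*6*(2 + 6)/(3 + 6 + 6*(2 + 6)))/(2 - 37))*(-854) = ((-6 + 2*6*8/(3 + 6 + 6*8))/(-35))*(-854) = ((-6 + 2*6*8/(3 + 6 + 48))*(-1/35))*(-854) = ((-6 + 2*6*8/57)*(-1/35))*(-854) = ((-6 + 2*6*(1/57)*8)*(-1/35))*(-854) = ((-6 + 32/19)*(-1/35))*(-854) = -82/19*(-1/35)*(-854) = (82/665)*(-854) = -10004/95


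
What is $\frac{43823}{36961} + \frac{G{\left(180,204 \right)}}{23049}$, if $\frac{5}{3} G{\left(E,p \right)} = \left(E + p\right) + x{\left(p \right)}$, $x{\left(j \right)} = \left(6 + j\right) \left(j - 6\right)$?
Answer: $\frac{82935691}{36406585} \approx 2.278$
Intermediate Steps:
$x{\left(j \right)} = \left(-6 + j\right) \left(6 + j\right)$ ($x{\left(j \right)} = \left(6 + j\right) \left(-6 + j\right) = \left(-6 + j\right) \left(6 + j\right)$)
$G{\left(E,p \right)} = - \frac{108}{5} + \frac{3 E}{5} + \frac{3 p}{5} + \frac{3 p^{2}}{5}$ ($G{\left(E,p \right)} = \frac{3 \left(\left(E + p\right) + \left(-36 + p^{2}\right)\right)}{5} = \frac{3 \left(-36 + E + p + p^{2}\right)}{5} = - \frac{108}{5} + \frac{3 E}{5} + \frac{3 p}{5} + \frac{3 p^{2}}{5}$)
$\frac{43823}{36961} + \frac{G{\left(180,204 \right)}}{23049} = \frac{43823}{36961} + \frac{- \frac{108}{5} + \frac{3}{5} \cdot 180 + \frac{3}{5} \cdot 204 + \frac{3 \cdot 204^{2}}{5}}{23049} = 43823 \cdot \frac{1}{36961} + \left(- \frac{108}{5} + 108 + \frac{612}{5} + \frac{3}{5} \cdot 41616\right) \frac{1}{23049} = \frac{43823}{36961} + \left(- \frac{108}{5} + 108 + \frac{612}{5} + \frac{124848}{5}\right) \frac{1}{23049} = \frac{43823}{36961} + \frac{125892}{5} \cdot \frac{1}{23049} = \frac{43823}{36961} + \frac{1076}{985} = \frac{82935691}{36406585}$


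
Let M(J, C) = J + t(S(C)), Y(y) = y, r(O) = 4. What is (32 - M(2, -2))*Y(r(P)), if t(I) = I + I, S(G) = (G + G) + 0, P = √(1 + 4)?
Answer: 152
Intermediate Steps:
P = √5 ≈ 2.2361
S(G) = 2*G (S(G) = 2*G + 0 = 2*G)
t(I) = 2*I
M(J, C) = J + 4*C (M(J, C) = J + 2*(2*C) = J + 4*C)
(32 - M(2, -2))*Y(r(P)) = (32 - (2 + 4*(-2)))*4 = (32 - (2 - 8))*4 = (32 - 1*(-6))*4 = (32 + 6)*4 = 38*4 = 152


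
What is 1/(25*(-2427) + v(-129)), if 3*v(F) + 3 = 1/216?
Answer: -648/39318047 ≈ -1.6481e-5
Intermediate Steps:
v(F) = -647/648 (v(F) = -1 + (⅓)/216 = -1 + (⅓)*(1/216) = -1 + 1/648 = -647/648)
1/(25*(-2427) + v(-129)) = 1/(25*(-2427) - 647/648) = 1/(-60675 - 647/648) = 1/(-39318047/648) = -648/39318047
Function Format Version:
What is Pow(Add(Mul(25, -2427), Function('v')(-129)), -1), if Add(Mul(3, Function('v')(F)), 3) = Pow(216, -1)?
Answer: Rational(-648, 39318047) ≈ -1.6481e-5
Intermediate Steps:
Function('v')(F) = Rational(-647, 648) (Function('v')(F) = Add(-1, Mul(Rational(1, 3), Pow(216, -1))) = Add(-1, Mul(Rational(1, 3), Rational(1, 216))) = Add(-1, Rational(1, 648)) = Rational(-647, 648))
Pow(Add(Mul(25, -2427), Function('v')(-129)), -1) = Pow(Add(Mul(25, -2427), Rational(-647, 648)), -1) = Pow(Add(-60675, Rational(-647, 648)), -1) = Pow(Rational(-39318047, 648), -1) = Rational(-648, 39318047)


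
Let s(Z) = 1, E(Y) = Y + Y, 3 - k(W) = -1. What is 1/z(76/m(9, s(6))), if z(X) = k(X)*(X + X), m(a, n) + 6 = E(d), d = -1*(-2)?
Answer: -1/304 ≈ -0.0032895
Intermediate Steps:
k(W) = 4 (k(W) = 3 - 1*(-1) = 3 + 1 = 4)
d = 2
E(Y) = 2*Y
m(a, n) = -2 (m(a, n) = -6 + 2*2 = -6 + 4 = -2)
z(X) = 8*X (z(X) = 4*(X + X) = 4*(2*X) = 8*X)
1/z(76/m(9, s(6))) = 1/(8*(76/(-2))) = 1/(8*(76*(-1/2))) = 1/(8*(-38)) = 1/(-304) = -1/304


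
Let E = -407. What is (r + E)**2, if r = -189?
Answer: 355216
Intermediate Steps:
(r + E)**2 = (-189 - 407)**2 = (-596)**2 = 355216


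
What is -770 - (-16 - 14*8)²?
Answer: -17154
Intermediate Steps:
-770 - (-16 - 14*8)² = -770 - (-16 - 1*112)² = -770 - (-16 - 112)² = -770 - 1*(-128)² = -770 - 1*16384 = -770 - 16384 = -17154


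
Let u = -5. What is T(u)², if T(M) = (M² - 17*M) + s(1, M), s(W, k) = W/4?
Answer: 194481/16 ≈ 12155.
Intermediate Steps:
s(W, k) = W/4 (s(W, k) = W*(¼) = W/4)
T(M) = ¼ + M² - 17*M (T(M) = (M² - 17*M) + (¼)*1 = (M² - 17*M) + ¼ = ¼ + M² - 17*M)
T(u)² = (¼ + (-5)² - 17*(-5))² = (¼ + 25 + 85)² = (441/4)² = 194481/16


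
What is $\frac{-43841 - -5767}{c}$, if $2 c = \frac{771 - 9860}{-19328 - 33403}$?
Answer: $- \frac{4015360188}{9089} \approx -4.4178 \cdot 10^{5}$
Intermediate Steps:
$c = \frac{9089}{105462}$ ($c = \frac{\left(771 - 9860\right) \frac{1}{-19328 - 33403}}{2} = \frac{\left(-9089\right) \frac{1}{-52731}}{2} = \frac{\left(-9089\right) \left(- \frac{1}{52731}\right)}{2} = \frac{1}{2} \cdot \frac{9089}{52731} = \frac{9089}{105462} \approx 0.086183$)
$\frac{-43841 - -5767}{c} = \frac{-43841 - -5767}{\frac{9089}{105462}} = \left(-43841 + 5767\right) \frac{105462}{9089} = \left(-38074\right) \frac{105462}{9089} = - \frac{4015360188}{9089}$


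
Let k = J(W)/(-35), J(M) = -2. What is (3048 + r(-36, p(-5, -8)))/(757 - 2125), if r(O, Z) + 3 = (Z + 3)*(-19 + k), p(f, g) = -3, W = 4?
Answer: -1015/456 ≈ -2.2259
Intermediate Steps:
k = 2/35 (k = -2/(-35) = -2*(-1/35) = 2/35 ≈ 0.057143)
r(O, Z) = -2094/35 - 663*Z/35 (r(O, Z) = -3 + (Z + 3)*(-19 + 2/35) = -3 + (3 + Z)*(-663/35) = -3 + (-1989/35 - 663*Z/35) = -2094/35 - 663*Z/35)
(3048 + r(-36, p(-5, -8)))/(757 - 2125) = (3048 + (-2094/35 - 663/35*(-3)))/(757 - 2125) = (3048 + (-2094/35 + 1989/35))/(-1368) = (3048 - 3)*(-1/1368) = 3045*(-1/1368) = -1015/456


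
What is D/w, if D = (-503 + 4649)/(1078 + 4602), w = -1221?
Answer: -691/1155880 ≈ -0.00059781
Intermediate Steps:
D = 2073/2840 (D = 4146/5680 = 4146*(1/5680) = 2073/2840 ≈ 0.72993)
D/w = (2073/2840)/(-1221) = (2073/2840)*(-1/1221) = -691/1155880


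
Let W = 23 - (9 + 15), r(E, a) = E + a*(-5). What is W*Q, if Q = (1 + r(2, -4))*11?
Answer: -253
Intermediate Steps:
r(E, a) = E - 5*a
W = -1 (W = 23 - 1*24 = 23 - 24 = -1)
Q = 253 (Q = (1 + (2 - 5*(-4)))*11 = (1 + (2 + 20))*11 = (1 + 22)*11 = 23*11 = 253)
W*Q = -1*253 = -253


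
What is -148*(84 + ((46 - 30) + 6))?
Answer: -15688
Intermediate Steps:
-148*(84 + ((46 - 30) + 6)) = -148*(84 + (16 + 6)) = -148*(84 + 22) = -148*106 = -15688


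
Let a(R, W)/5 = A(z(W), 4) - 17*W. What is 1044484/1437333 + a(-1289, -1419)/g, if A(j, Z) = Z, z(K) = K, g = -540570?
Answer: 8693867765/17266202218 ≈ 0.50352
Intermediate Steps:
a(R, W) = 20 - 85*W (a(R, W) = 5*(4 - 17*W) = 20 - 85*W)
1044484/1437333 + a(-1289, -1419)/g = 1044484/1437333 + (20 - 85*(-1419))/(-540570) = 1044484*(1/1437333) + (20 + 120615)*(-1/540570) = 1044484/1437333 + 120635*(-1/540570) = 1044484/1437333 - 24127/108114 = 8693867765/17266202218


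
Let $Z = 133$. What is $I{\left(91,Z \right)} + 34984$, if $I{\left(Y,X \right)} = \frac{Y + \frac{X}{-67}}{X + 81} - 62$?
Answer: $\frac{250358800}{7169} \approx 34922.0$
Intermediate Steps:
$I{\left(Y,X \right)} = -62 + \frac{Y - \frac{X}{67}}{81 + X}$ ($I{\left(Y,X \right)} = \frac{Y + X \left(- \frac{1}{67}\right)}{81 + X} - 62 = \frac{Y - \frac{X}{67}}{81 + X} - 62 = -62 + \frac{Y - \frac{X}{67}}{81 + X}$)
$I{\left(91,Z \right)} + 34984 = \frac{-5022 + 91 - \frac{552615}{67}}{81 + 133} + 34984 = \frac{-5022 + 91 - \frac{552615}{67}}{214} + 34984 = \frac{1}{214} \left(- \frac{882992}{67}\right) + 34984 = - \frac{441496}{7169} + 34984 = \frac{250358800}{7169}$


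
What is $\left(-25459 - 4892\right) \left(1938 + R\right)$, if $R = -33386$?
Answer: $954478248$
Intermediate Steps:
$\left(-25459 - 4892\right) \left(1938 + R\right) = \left(-25459 - 4892\right) \left(1938 - 33386\right) = \left(-30351\right) \left(-31448\right) = 954478248$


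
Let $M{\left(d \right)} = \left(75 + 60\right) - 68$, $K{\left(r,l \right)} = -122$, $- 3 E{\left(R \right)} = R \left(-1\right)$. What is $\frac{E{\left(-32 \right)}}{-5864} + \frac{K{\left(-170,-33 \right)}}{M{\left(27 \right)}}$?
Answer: $- \frac{268010}{147333} \approx -1.8191$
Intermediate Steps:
$E{\left(R \right)} = \frac{R}{3}$ ($E{\left(R \right)} = - \frac{R \left(-1\right)}{3} = - \frac{\left(-1\right) R}{3} = \frac{R}{3}$)
$M{\left(d \right)} = 67$ ($M{\left(d \right)} = 135 - 68 = 67$)
$\frac{E{\left(-32 \right)}}{-5864} + \frac{K{\left(-170,-33 \right)}}{M{\left(27 \right)}} = \frac{\frac{1}{3} \left(-32\right)}{-5864} - \frac{122}{67} = \left(- \frac{32}{3}\right) \left(- \frac{1}{5864}\right) - \frac{122}{67} = \frac{4}{2199} - \frac{122}{67} = - \frac{268010}{147333}$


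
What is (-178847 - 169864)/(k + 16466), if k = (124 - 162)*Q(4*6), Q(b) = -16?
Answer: -348711/17074 ≈ -20.424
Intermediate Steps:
k = 608 (k = (124 - 162)*(-16) = -38*(-16) = 608)
(-178847 - 169864)/(k + 16466) = (-178847 - 169864)/(608 + 16466) = -348711/17074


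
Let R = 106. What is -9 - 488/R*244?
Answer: -60013/53 ≈ -1132.3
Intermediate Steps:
-9 - 488/R*244 = -9 - 488/106*244 = -9 - 488*1/106*244 = -9 - 244/53*244 = -9 - 59536/53 = -60013/53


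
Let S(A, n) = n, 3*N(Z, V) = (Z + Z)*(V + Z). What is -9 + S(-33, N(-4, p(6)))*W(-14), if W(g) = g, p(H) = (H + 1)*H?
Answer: 4229/3 ≈ 1409.7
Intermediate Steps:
p(H) = H*(1 + H) (p(H) = (1 + H)*H = H*(1 + H))
N(Z, V) = 2*Z*(V + Z)/3 (N(Z, V) = ((Z + Z)*(V + Z))/3 = ((2*Z)*(V + Z))/3 = (2*Z*(V + Z))/3 = 2*Z*(V + Z)/3)
-9 + S(-33, N(-4, p(6)))*W(-14) = -9 + ((⅔)*(-4)*(6*(1 + 6) - 4))*(-14) = -9 + ((⅔)*(-4)*(6*7 - 4))*(-14) = -9 + ((⅔)*(-4)*(42 - 4))*(-14) = -9 + ((⅔)*(-4)*38)*(-14) = -9 - 304/3*(-14) = -9 + 4256/3 = 4229/3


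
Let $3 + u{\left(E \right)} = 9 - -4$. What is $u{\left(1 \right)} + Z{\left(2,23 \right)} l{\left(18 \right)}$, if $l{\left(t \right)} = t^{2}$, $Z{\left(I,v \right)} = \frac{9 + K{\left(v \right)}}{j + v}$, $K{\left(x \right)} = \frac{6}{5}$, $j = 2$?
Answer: $\frac{17774}{125} \approx 142.19$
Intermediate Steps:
$K{\left(x \right)} = \frac{6}{5}$ ($K{\left(x \right)} = 6 \cdot \frac{1}{5} = \frac{6}{5}$)
$Z{\left(I,v \right)} = \frac{51}{5 \left(2 + v\right)}$ ($Z{\left(I,v \right)} = \frac{9 + \frac{6}{5}}{2 + v} = \frac{51}{5 \left(2 + v\right)}$)
$u{\left(E \right)} = 10$ ($u{\left(E \right)} = -3 + \left(9 - -4\right) = -3 + \left(9 + 4\right) = -3 + 13 = 10$)
$u{\left(1 \right)} + Z{\left(2,23 \right)} l{\left(18 \right)} = 10 + \frac{51}{5 \left(2 + 23\right)} 18^{2} = 10 + \frac{51}{5 \cdot 25} \cdot 324 = 10 + \frac{51}{5} \cdot \frac{1}{25} \cdot 324 = 10 + \frac{51}{125} \cdot 324 = 10 + \frac{16524}{125} = \frac{17774}{125}$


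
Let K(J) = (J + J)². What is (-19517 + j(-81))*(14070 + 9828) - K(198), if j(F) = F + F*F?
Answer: -311715042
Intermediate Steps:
j(F) = F + F²
K(J) = 4*J² (K(J) = (2*J)² = 4*J²)
(-19517 + j(-81))*(14070 + 9828) - K(198) = (-19517 - 81*(1 - 81))*(14070 + 9828) - 4*198² = (-19517 - 81*(-80))*23898 - 4*39204 = (-19517 + 6480)*23898 - 1*156816 = -13037*23898 - 156816 = -311558226 - 156816 = -311715042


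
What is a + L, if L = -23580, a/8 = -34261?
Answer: -297668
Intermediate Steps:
a = -274088 (a = 8*(-34261) = -274088)
a + L = -274088 - 23580 = -297668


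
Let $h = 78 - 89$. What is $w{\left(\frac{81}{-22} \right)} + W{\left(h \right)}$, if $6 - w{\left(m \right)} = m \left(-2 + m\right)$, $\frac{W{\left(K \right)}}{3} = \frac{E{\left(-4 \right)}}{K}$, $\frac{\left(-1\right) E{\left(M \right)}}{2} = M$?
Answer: $- \frac{8277}{484} \approx -17.101$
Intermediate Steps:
$E{\left(M \right)} = - 2 M$
$h = -11$ ($h = 78 - 89 = -11$)
$W{\left(K \right)} = \frac{24}{K}$ ($W{\left(K \right)} = 3 \frac{\left(-2\right) \left(-4\right)}{K} = 3 \frac{8}{K} = \frac{24}{K}$)
$w{\left(m \right)} = 6 - m \left(-2 + m\right)$
$w{\left(\frac{81}{-22} \right)} + W{\left(h \right)} = \left(6 - \left(\frac{81}{-22}\right)^{2} + 2 \frac{81}{-22}\right) + \frac{24}{-11} = \left(6 - \left(81 \left(- \frac{1}{22}\right)\right)^{2} + 2 \cdot 81 \left(- \frac{1}{22}\right)\right) + 24 \left(- \frac{1}{11}\right) = \left(6 - \left(- \frac{81}{22}\right)^{2} + 2 \left(- \frac{81}{22}\right)\right) - \frac{24}{11} = \left(6 - \frac{6561}{484} - \frac{81}{11}\right) - \frac{24}{11} = - \frac{7221}{484} - \frac{24}{11} = - \frac{8277}{484}$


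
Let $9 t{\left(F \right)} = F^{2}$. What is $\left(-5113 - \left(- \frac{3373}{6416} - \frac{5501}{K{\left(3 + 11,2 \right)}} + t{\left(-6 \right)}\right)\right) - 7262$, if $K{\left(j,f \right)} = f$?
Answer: $- \frac{61773083}{6416} \approx -9628.0$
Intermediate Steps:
$t{\left(F \right)} = \frac{F^{2}}{9}$
$\left(-5113 - \left(- \frac{3373}{6416} - \frac{5501}{K{\left(3 + 11,2 \right)}} + t{\left(-6 \right)}\right)\right) - 7262 = \left(-5113 + \left(\left(- \frac{3373}{-6416} + \frac{5501}{2}\right) - \frac{\left(-6\right)^{2}}{9}\right)\right) - 7262 = \left(-5113 + \left(\left(\left(-3373\right) \left(- \frac{1}{6416}\right) + 5501 \cdot \frac{1}{2}\right) - \frac{1}{9} \cdot 36\right)\right) - 7262 = \left(-5113 + \left(\left(\frac{3373}{6416} + \frac{5501}{2}\right) - 4\right)\right) - 7262 = \left(-5113 + \left(\frac{17650581}{6416} - 4\right)\right) - 7262 = \left(-5113 + \frac{17624917}{6416}\right) - 7262 = - \frac{15180091}{6416} - 7262 = - \frac{61773083}{6416}$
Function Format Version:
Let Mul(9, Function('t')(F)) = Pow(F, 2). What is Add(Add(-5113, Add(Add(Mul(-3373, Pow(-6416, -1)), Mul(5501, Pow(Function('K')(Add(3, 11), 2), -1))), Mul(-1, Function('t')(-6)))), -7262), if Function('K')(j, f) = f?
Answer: Rational(-61773083, 6416) ≈ -9628.0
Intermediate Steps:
Function('t')(F) = Mul(Rational(1, 9), Pow(F, 2))
Add(Add(-5113, Add(Add(Mul(-3373, Pow(-6416, -1)), Mul(5501, Pow(Function('K')(Add(3, 11), 2), -1))), Mul(-1, Function('t')(-6)))), -7262) = Add(Add(-5113, Add(Add(Mul(-3373, Pow(-6416, -1)), Mul(5501, Pow(2, -1))), Mul(-1, Mul(Rational(1, 9), Pow(-6, 2))))), -7262) = Add(Add(-5113, Add(Add(Mul(-3373, Rational(-1, 6416)), Mul(5501, Rational(1, 2))), Mul(-1, Mul(Rational(1, 9), 36)))), -7262) = Add(Add(-5113, Add(Add(Rational(3373, 6416), Rational(5501, 2)), Mul(-1, 4))), -7262) = Add(Add(-5113, Add(Rational(17650581, 6416), -4)), -7262) = Add(Add(-5113, Rational(17624917, 6416)), -7262) = Add(Rational(-15180091, 6416), -7262) = Rational(-61773083, 6416)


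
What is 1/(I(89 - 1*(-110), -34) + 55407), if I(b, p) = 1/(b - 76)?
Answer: 123/6815062 ≈ 1.8048e-5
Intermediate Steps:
I(b, p) = 1/(-76 + b)
1/(I(89 - 1*(-110), -34) + 55407) = 1/(1/(-76 + (89 - 1*(-110))) + 55407) = 1/(1/(-76 + (89 + 110)) + 55407) = 1/(1/(-76 + 199) + 55407) = 1/(1/123 + 55407) = 1/(6815062/123) = 123/6815062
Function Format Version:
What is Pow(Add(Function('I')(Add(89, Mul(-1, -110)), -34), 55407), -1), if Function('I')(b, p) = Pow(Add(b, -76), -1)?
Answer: Rational(123, 6815062) ≈ 1.8048e-5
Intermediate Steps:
Function('I')(b, p) = Pow(Add(-76, b), -1)
Pow(Add(Function('I')(Add(89, Mul(-1, -110)), -34), 55407), -1) = Pow(Add(Pow(Add(-76, Add(89, Mul(-1, -110))), -1), 55407), -1) = Pow(Add(Pow(Add(-76, Add(89, 110)), -1), 55407), -1) = Pow(Add(Pow(Add(-76, 199), -1), 55407), -1) = Pow(Add(Pow(123, -1), 55407), -1) = Pow(Add(Rational(1, 123), 55407), -1) = Pow(Rational(6815062, 123), -1) = Rational(123, 6815062)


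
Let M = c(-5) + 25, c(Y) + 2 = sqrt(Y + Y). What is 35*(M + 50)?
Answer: 2555 + 35*I*sqrt(10) ≈ 2555.0 + 110.68*I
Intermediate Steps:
c(Y) = -2 + sqrt(2)*sqrt(Y) (c(Y) = -2 + sqrt(Y + Y) = -2 + sqrt(2*Y) = -2 + sqrt(2)*sqrt(Y))
M = 23 + I*sqrt(10) (M = (-2 + sqrt(2)*sqrt(-5)) + 25 = (-2 + sqrt(2)*(I*sqrt(5))) + 25 = (-2 + I*sqrt(10)) + 25 = 23 + I*sqrt(10) ≈ 23.0 + 3.1623*I)
35*(M + 50) = 35*((23 + I*sqrt(10)) + 50) = 35*(73 + I*sqrt(10)) = 2555 + 35*I*sqrt(10)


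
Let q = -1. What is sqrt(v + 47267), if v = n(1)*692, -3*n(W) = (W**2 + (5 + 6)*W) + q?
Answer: 11*sqrt(3327)/3 ≈ 211.49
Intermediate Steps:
n(W) = 1/3 - 11*W/3 - W**2/3 (n(W) = -((W**2 + (5 + 6)*W) - 1)/3 = -((W**2 + 11*W) - 1)/3 = -(-1 + W**2 + 11*W)/3 = 1/3 - 11*W/3 - W**2/3)
v = -7612/3 (v = (1/3 - 11/3*1 - 1/3*1**2)*692 = (1/3 - 11/3 - 1/3*1)*692 = (1/3 - 11/3 - 1/3)*692 = -11/3*692 = -7612/3 ≈ -2537.3)
sqrt(v + 47267) = sqrt(-7612/3 + 47267) = sqrt(134189/3) = 11*sqrt(3327)/3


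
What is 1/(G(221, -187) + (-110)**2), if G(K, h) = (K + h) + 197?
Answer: 1/12331 ≈ 8.1096e-5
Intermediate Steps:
G(K, h) = 197 + K + h
1/(G(221, -187) + (-110)**2) = 1/((197 + 221 - 187) + (-110)**2) = 1/(231 + 12100) = 1/12331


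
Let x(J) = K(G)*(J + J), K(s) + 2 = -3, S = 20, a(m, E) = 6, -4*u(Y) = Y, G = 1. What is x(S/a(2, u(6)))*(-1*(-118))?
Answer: -11800/3 ≈ -3933.3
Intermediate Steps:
u(Y) = -Y/4
K(s) = -5 (K(s) = -2 - 3 = -5)
x(J) = -10*J (x(J) = -5*(J + J) = -10*J)
x(S/a(2, u(6)))*(-1*(-118)) = (-200/6)*(-1*(-118)) = -200/6*118 = -10*10/3*118 = -100/3*118 = -11800/3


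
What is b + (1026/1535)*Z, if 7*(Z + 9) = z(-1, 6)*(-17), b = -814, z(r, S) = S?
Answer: -1783144/2149 ≈ -829.75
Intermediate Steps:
Z = -165/7 (Z = -9 + (6*(-17))/7 = -9 + (1/7)*(-102) = -9 - 102/7 = -165/7 ≈ -23.571)
b + (1026/1535)*Z = -814 + (1026/1535)*(-165/7) = -814 - 33858/2149 = -1783144/2149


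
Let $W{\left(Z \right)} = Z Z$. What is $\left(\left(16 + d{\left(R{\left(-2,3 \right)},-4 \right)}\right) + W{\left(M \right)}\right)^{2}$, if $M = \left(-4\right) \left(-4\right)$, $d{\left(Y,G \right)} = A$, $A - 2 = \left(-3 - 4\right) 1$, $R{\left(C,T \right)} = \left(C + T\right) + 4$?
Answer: $71289$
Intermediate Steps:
$R{\left(C,T \right)} = 4 + C + T$
$A = -5$ ($A = 2 + \left(-3 - 4\right) 1 = 2 - 7 = -5$)
$d{\left(Y,G \right)} = -5$
$M = 16$
$W{\left(Z \right)} = Z^{2}$
$\left(\left(16 + d{\left(R{\left(-2,3 \right)},-4 \right)}\right) + W{\left(M \right)}\right)^{2} = \left(\left(16 - 5\right) + 16^{2}\right)^{2} = \left(11 + 256\right)^{2} = 267^{2} = 71289$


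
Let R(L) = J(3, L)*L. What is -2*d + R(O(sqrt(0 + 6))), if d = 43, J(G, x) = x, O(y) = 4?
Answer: -70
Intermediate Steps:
R(L) = L**2 (R(L) = L*L = L**2)
-2*d + R(O(sqrt(0 + 6))) = -2*43 + 4**2 = -86 + 16 = -70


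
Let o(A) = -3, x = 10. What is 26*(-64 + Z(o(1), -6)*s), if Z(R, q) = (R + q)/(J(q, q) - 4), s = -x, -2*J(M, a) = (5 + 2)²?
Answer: -33176/19 ≈ -1746.1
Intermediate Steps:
J(M, a) = -49/2 (J(M, a) = -(5 + 2)²/2 = -½*7² = -½*49 = -49/2)
s = -10 (s = -1*10 = -10)
Z(R, q) = -2*R/57 - 2*q/57 (Z(R, q) = (R + q)/(-49/2 - 4) = (R + q)/(-57/2) = (R + q)*(-2/57) = -2*R/57 - 2*q/57)
26*(-64 + Z(o(1), -6)*s) = 26*(-64 + (-2/57*(-3) - 2/57*(-6))*(-10)) = 26*(-64 + (2/19 + 4/19)*(-10)) = 26*(-64 + (6/19)*(-10)) = 26*(-64 - 60/19) = 26*(-1276/19) = -33176/19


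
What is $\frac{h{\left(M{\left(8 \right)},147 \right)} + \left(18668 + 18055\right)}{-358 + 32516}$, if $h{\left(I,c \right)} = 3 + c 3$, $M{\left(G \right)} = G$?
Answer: $\frac{37167}{32158} \approx 1.1558$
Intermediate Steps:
$h{\left(I,c \right)} = 3 + 3 c$
$\frac{h{\left(M{\left(8 \right)},147 \right)} + \left(18668 + 18055\right)}{-358 + 32516} = \frac{\left(3 + 3 \cdot 147\right) + \left(18668 + 18055\right)}{-358 + 32516} = \frac{\left(3 + 441\right) + 36723}{32158} = \left(444 + 36723\right) \frac{1}{32158} = 37167 \cdot \frac{1}{32158} = \frac{37167}{32158}$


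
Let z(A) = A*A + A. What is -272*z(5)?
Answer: -8160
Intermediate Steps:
z(A) = A + A**2 (z(A) = A**2 + A = A + A**2)
-272*z(5) = -1360*(1 + 5) = -1360*6 = -272*30 = -8160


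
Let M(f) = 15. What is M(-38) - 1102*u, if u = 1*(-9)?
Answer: 9933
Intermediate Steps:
u = -9
M(-38) - 1102*u = 15 - 1102*(-9) = 15 + 9918 = 9933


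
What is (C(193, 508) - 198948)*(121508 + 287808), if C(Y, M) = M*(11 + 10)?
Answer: -77066016480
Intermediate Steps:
C(Y, M) = 21*M (C(Y, M) = M*21 = 21*M)
(C(193, 508) - 198948)*(121508 + 287808) = (21*508 - 198948)*(121508 + 287808) = (10668 - 198948)*409316 = -188280*409316 = -77066016480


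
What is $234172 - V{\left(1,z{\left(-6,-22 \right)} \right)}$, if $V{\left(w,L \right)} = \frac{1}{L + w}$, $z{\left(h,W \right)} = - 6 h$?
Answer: $\frac{8664363}{37} \approx 2.3417 \cdot 10^{5}$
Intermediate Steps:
$234172 - V{\left(1,z{\left(-6,-22 \right)} \right)} = 234172 - \frac{1}{\left(-6\right) \left(-6\right) + 1} = 234172 - \frac{1}{36 + 1} = 234172 - \frac{1}{37} = \frac{8664363}{37}$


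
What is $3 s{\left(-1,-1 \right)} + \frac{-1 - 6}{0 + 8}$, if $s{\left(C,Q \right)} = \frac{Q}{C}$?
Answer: $\frac{17}{8} \approx 2.125$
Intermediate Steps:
$3 s{\left(-1,-1 \right)} + \frac{-1 - 6}{0 + 8} = 3 \left(- \frac{1}{-1}\right) + \frac{-1 - 6}{0 + 8} = 3 \left(\left(-1\right) \left(-1\right)\right) - \frac{7}{8} = 3 \cdot 1 - \frac{7}{8} = 3 - \frac{7}{8} = \frac{17}{8}$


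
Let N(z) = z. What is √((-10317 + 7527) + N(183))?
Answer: I*√2607 ≈ 51.059*I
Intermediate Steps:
√((-10317 + 7527) + N(183)) = √((-10317 + 7527) + 183) = √(-2790 + 183) = √(-2607) = I*√2607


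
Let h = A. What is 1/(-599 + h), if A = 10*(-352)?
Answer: -1/4119 ≈ -0.00024278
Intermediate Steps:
A = -3520
h = -3520
1/(-599 + h) = 1/(-599 - 3520) = 1/(-4119) = -1/4119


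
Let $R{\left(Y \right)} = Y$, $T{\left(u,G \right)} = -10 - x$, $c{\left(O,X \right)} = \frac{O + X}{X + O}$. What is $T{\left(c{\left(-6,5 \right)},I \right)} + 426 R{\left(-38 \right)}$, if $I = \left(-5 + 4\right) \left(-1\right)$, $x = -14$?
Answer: $-16184$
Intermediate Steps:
$c{\left(O,X \right)} = 1$ ($c{\left(O,X \right)} = \frac{O + X}{O + X} = 1$)
$I = 1$ ($I = \left(-1\right) \left(-1\right) = 1$)
$T{\left(u,G \right)} = 4$ ($T{\left(u,G \right)} = -10 - -14 = -10 + 14 = 4$)
$T{\left(c{\left(-6,5 \right)},I \right)} + 426 R{\left(-38 \right)} = 4 + 426 \left(-38\right) = 4 - 16188 = -16184$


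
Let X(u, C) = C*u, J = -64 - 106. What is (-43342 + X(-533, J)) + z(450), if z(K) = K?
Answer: 47718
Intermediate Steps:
J = -170
(-43342 + X(-533, J)) + z(450) = (-43342 - 170*(-533)) + 450 = (-43342 + 90610) + 450 = 47268 + 450 = 47718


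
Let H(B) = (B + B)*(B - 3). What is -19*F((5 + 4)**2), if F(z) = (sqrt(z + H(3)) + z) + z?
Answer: -3249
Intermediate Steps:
H(B) = 2*B*(-3 + B) (H(B) = (2*B)*(-3 + B) = 2*B*(-3 + B))
F(z) = sqrt(z) + 2*z (F(z) = (sqrt(z + 2*3*(-3 + 3)) + z) + z = (sqrt(z + 2*3*0) + z) + z = (sqrt(z + 0) + z) + z = (sqrt(z) + z) + z = (z + sqrt(z)) + z = sqrt(z) + 2*z)
-19*F((5 + 4)**2) = -19*(sqrt((5 + 4)**2) + 2*(5 + 4)**2) = -19*(sqrt(9**2) + 2*9**2) = -19*(sqrt(81) + 2*81) = -19*(9 + 162) = -19*171 = -3249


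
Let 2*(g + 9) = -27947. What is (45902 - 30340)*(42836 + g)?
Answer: 449018167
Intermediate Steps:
g = -27965/2 (g = -9 + (½)*(-27947) = -9 - 27947/2 = -27965/2 ≈ -13983.)
(45902 - 30340)*(42836 + g) = (45902 - 30340)*(42836 - 27965/2) = 15562*(57707/2) = 449018167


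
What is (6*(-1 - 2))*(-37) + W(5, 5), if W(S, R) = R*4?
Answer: 686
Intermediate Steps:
W(S, R) = 4*R
(6*(-1 - 2))*(-37) + W(5, 5) = (6*(-1 - 2))*(-37) + 4*5 = (6*(-3))*(-37) + 20 = -18*(-37) + 20 = 666 + 20 = 686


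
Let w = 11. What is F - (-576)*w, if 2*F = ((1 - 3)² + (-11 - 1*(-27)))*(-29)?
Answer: 6046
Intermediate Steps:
F = -290 (F = (((1 - 3)² + (-11 - 1*(-27)))*(-29))/2 = (((-2)² + (-11 + 27))*(-29))/2 = ((4 + 16)*(-29))/2 = (20*(-29))/2 = (½)*(-580) = -290)
F - (-576)*w = -290 - (-576)*11 = -290 - 1*(-6336) = -290 + 6336 = 6046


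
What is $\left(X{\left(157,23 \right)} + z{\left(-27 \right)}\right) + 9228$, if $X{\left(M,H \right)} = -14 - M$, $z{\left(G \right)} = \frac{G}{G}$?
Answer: $9058$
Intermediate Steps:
$z{\left(G \right)} = 1$
$\left(X{\left(157,23 \right)} + z{\left(-27 \right)}\right) + 9228 = \left(\left(-14 - 157\right) + 1\right) + 9228 = \left(-171 + 1\right) + 9228 = -170 + 9228 = 9058$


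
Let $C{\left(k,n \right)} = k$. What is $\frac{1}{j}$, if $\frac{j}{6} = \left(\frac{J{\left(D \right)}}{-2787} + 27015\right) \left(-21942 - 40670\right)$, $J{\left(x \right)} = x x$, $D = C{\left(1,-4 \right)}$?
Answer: $- \frac{929}{9428215640096} \approx -9.8534 \cdot 10^{-11}$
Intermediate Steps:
$D = 1$
$J{\left(x \right)} = x^{2}$
$j = - \frac{9428215640096}{929}$ ($j = 6 \left(\frac{1^{2}}{-2787} + 27015\right) \left(-21942 - 40670\right) = 6 \left(1 \left(- \frac{1}{2787}\right) + 27015\right) \left(-62612\right) = 6 \left(- \frac{1}{2787} + 27015\right) \left(-62612\right) = 6 \cdot \frac{75290804}{2787} \left(-62612\right) = 6 \left(- \frac{4714107820048}{2787}\right) = - \frac{9428215640096}{929} \approx -1.0149 \cdot 10^{10}$)
$\frac{1}{j} = \frac{1}{- \frac{9428215640096}{929}} = - \frac{929}{9428215640096}$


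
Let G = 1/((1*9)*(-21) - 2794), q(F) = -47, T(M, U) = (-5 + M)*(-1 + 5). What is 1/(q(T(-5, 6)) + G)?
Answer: -2983/140202 ≈ -0.021276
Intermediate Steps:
T(M, U) = -20 + 4*M (T(M, U) = (-5 + M)*4 = -20 + 4*M)
G = -1/2983 (G = 1/(9*(-21) - 2794) = 1/(-189 - 2794) = 1/(-2983) = -1/2983 ≈ -0.00033523)
1/(q(T(-5, 6)) + G) = 1/(-47 - 1/2983) = 1/(-140202/2983) = -2983/140202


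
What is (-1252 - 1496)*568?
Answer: -1560864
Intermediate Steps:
(-1252 - 1496)*568 = -2748*568 = -1560864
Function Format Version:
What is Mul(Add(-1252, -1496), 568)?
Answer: -1560864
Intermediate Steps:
Mul(Add(-1252, -1496), 568) = Mul(-2748, 568) = -1560864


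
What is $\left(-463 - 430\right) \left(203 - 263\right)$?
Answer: $53580$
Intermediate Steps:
$\left(-463 - 430\right) \left(203 - 263\right) = \left(-893\right) \left(-60\right) = 53580$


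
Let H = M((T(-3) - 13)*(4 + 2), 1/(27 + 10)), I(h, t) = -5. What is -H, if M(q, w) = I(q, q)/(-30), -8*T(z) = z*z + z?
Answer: -⅙ ≈ -0.16667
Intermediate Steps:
T(z) = -z/8 - z²/8 (T(z) = -(z*z + z)/8 = -(z² + z)/8 = -(z + z²)/8 = -z/8 - z²/8)
M(q, w) = ⅙ (M(q, w) = -5/(-30) = -5*(-1/30) = ⅙)
H = ⅙ ≈ 0.16667
-H = -1*⅙ = -⅙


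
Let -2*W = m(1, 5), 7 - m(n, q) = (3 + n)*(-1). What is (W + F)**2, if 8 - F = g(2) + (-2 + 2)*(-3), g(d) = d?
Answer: 1/4 ≈ 0.25000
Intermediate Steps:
m(n, q) = 10 + n (m(n, q) = 7 - (3 + n)*(-1) = 7 - (-3 - n) = 7 + (3 + n) = 10 + n)
W = -11/2 (W = -(10 + 1)/2 = -1/2*11 = -11/2 ≈ -5.5000)
F = 6 (F = 8 - (2 + (-2 + 2)*(-3)) = 8 - (2 + 0*(-3)) = 8 - (2 + 0) = 8 - 1*2 = 8 - 2 = 6)
(W + F)**2 = (-11/2 + 6)**2 = (1/2)**2 = 1/4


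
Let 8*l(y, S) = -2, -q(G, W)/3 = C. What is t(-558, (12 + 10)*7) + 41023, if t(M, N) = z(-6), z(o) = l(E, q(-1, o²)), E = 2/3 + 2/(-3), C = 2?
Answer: 164091/4 ≈ 41023.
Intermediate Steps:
q(G, W) = -6 (q(G, W) = -3*2 = -6)
E = 0 (E = 2*(⅓) + 2*(-⅓) = ⅔ - ⅔ = 0)
l(y, S) = -¼ (l(y, S) = (⅛)*(-2) = -¼)
z(o) = -¼
t(M, N) = -¼
t(-558, (12 + 10)*7) + 41023 = -¼ + 41023 = 164091/4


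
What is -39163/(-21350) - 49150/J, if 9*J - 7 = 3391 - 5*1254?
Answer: 2389162159/15329300 ≈ 155.86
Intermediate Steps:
J = -2872/9 (J = 7/9 + (3391 - 5*1254)/9 = 7/9 + (3391 - 1*6270)/9 = 7/9 + (3391 - 6270)/9 = 7/9 + (1/9)*(-2879) = 7/9 - 2879/9 = -2872/9 ≈ -319.11)
-39163/(-21350) - 49150/J = -39163/(-21350) - 49150/(-2872/9) = -39163*(-1/21350) - 49150*(-9/2872) = 39163/21350 + 221175/1436 = 2389162159/15329300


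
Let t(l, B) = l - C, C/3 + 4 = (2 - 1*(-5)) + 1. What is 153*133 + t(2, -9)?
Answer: 20339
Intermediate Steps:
C = 12 (C = -12 + 3*((2 - 1*(-5)) + 1) = -12 + 3*((2 + 5) + 1) = -12 + 3*(7 + 1) = -12 + 3*8 = -12 + 24 = 12)
t(l, B) = -12 + l (t(l, B) = l - 1*12 = l - 12 = -12 + l)
153*133 + t(2, -9) = 153*133 + (-12 + 2) = 20349 - 10 = 20339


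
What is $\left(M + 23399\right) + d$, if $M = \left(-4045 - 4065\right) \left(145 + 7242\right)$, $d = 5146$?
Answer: $-59880025$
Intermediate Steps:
$M = -59908570$ ($M = \left(-8110\right) 7387 = -59908570$)
$\left(M + 23399\right) + d = \left(-59908570 + 23399\right) + 5146 = -59885171 + 5146 = -59880025$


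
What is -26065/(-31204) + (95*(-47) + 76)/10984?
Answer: 37335901/85686184 ≈ 0.43573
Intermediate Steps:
-26065/(-31204) + (95*(-47) + 76)/10984 = -26065*(-1/31204) + (-4465 + 76)*(1/10984) = 26065/31204 - 4389*1/10984 = 26065/31204 - 4389/10984 = 37335901/85686184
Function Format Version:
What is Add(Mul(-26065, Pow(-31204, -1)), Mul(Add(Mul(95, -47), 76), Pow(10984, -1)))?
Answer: Rational(37335901, 85686184) ≈ 0.43573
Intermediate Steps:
Add(Mul(-26065, Pow(-31204, -1)), Mul(Add(Mul(95, -47), 76), Pow(10984, -1))) = Add(Mul(-26065, Rational(-1, 31204)), Mul(Add(-4465, 76), Rational(1, 10984))) = Add(Rational(26065, 31204), Mul(-4389, Rational(1, 10984))) = Add(Rational(26065, 31204), Rational(-4389, 10984)) = Rational(37335901, 85686184)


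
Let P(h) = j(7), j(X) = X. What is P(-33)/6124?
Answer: 7/6124 ≈ 0.0011430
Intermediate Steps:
P(h) = 7
P(-33)/6124 = 7/6124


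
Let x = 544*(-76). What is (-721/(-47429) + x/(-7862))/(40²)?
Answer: 983286539/298309438400 ≈ 0.0032962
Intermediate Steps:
x = -41344
(-721/(-47429) + x/(-7862))/(40²) = (-721/(-47429) - 41344/(-7862))/(40²) = (-721*(-1/47429) - 41344*(-1/7862))/1600 = (721/47429 + 20672/3931)*(1/1600) = (983286539/186443399)*(1/1600) = 983286539/298309438400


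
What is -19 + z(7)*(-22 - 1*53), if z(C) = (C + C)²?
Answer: -14719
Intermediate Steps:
z(C) = 4*C² (z(C) = (2*C)² = 4*C²)
-19 + z(7)*(-22 - 1*53) = -19 + (4*7²)*(-22 - 1*53) = -19 + (4*49)*(-22 - 53) = -19 + 196*(-75) = -19 - 14700 = -14719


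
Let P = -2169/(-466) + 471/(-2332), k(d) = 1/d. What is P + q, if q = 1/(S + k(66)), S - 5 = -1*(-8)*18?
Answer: 23829785181/5343906260 ≈ 4.4592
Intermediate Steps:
S = 149 (S = 5 - 1*(-8)*18 = 5 + 8*18 = 5 + 144 = 149)
q = 66/9835 (q = 1/(149 + 1/66) = 1/(9835/66) = 66/9835 ≈ 0.0067107)
P = 2419311/543356 (P = -2169*(-1/466) + 471*(-1/2332) = 2169/466 - 471/2332 = 2419311/543356 ≈ 4.4525)
P + q = 2419311/543356 + 66/9835 = 23829785181/5343906260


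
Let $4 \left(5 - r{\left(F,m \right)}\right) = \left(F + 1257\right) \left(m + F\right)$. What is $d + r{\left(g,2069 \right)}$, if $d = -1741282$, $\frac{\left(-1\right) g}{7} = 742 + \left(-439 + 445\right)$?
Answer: $- \frac{19566601}{4} \approx -4.8916 \cdot 10^{6}$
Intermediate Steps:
$g = -5236$ ($g = - 7 \left(742 + \left(-439 + 445\right)\right) = - 7 \left(742 + 6\right) = \left(-7\right) 748 = -5236$)
$r{\left(F,m \right)} = 5 - \frac{\left(1257 + F\right) \left(F + m\right)}{4}$ ($r{\left(F,m \right)} = 5 - \frac{\left(F + 1257\right) \left(m + F\right)}{4} = 5 - \frac{\left(1257 + F\right) \left(F + m\right)}{4}$)
$d + r{\left(g,2069 \right)} = -1741282 - \left(- \frac{3980939}{4} - 2708321 + 6853924\right) = -1741282 + \left(5 + 1645413 - \frac{2600733}{4} - 6853924 + 2708321\right) = -1741282 - \frac{12601473}{4} = - \frac{19566601}{4}$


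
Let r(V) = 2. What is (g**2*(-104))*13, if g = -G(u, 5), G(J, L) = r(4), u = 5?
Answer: -5408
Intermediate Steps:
G(J, L) = 2
g = -2 (g = -1*2 = -2)
(g**2*(-104))*13 = ((-2)**2*(-104))*13 = (4*(-104))*13 = -416*13 = -5408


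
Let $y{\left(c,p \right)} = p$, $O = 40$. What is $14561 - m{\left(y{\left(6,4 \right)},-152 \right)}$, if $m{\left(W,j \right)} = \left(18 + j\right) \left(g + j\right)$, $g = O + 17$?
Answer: $1831$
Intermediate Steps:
$g = 57$ ($g = 40 + 17 = 57$)
$m{\left(W,j \right)} = \left(18 + j\right) \left(57 + j\right)$
$14561 - m{\left(y{\left(6,4 \right)},-152 \right)} = 14561 - \left(1026 + \left(-152\right)^{2} + 75 \left(-152\right)\right) = 14561 - \left(1026 + 23104 - 11400\right) = 14561 - 12730 = 1831$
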